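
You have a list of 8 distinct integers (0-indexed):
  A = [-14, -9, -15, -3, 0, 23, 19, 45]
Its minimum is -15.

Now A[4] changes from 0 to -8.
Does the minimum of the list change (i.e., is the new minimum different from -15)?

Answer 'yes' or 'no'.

Old min = -15
Change: A[4] 0 -> -8
Changed element was NOT the min; min changes only if -8 < -15.
New min = -15; changed? no

Answer: no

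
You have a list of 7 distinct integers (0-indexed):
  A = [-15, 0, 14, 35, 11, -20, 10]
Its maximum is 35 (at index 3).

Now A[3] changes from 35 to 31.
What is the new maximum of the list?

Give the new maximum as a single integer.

Old max = 35 (at index 3)
Change: A[3] 35 -> 31
Changed element WAS the max -> may need rescan.
  Max of remaining elements: 14
  New max = max(31, 14) = 31

Answer: 31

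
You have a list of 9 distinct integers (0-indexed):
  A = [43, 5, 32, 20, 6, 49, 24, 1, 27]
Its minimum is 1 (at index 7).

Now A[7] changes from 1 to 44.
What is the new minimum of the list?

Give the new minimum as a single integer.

Old min = 1 (at index 7)
Change: A[7] 1 -> 44
Changed element WAS the min. Need to check: is 44 still <= all others?
  Min of remaining elements: 5
  New min = min(44, 5) = 5

Answer: 5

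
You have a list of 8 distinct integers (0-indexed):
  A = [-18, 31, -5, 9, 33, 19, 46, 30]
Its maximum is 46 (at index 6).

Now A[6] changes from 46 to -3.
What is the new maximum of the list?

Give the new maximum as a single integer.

Answer: 33

Derivation:
Old max = 46 (at index 6)
Change: A[6] 46 -> -3
Changed element WAS the max -> may need rescan.
  Max of remaining elements: 33
  New max = max(-3, 33) = 33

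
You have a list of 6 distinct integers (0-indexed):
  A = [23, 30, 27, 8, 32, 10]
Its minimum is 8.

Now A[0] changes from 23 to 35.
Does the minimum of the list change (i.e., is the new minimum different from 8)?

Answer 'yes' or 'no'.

Old min = 8
Change: A[0] 23 -> 35
Changed element was NOT the min; min changes only if 35 < 8.
New min = 8; changed? no

Answer: no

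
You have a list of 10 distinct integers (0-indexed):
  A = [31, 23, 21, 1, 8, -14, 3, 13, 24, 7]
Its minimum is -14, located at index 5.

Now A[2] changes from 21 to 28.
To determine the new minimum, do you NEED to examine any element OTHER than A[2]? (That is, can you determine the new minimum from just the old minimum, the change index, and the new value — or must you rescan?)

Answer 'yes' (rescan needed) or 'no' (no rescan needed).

Old min = -14 at index 5
Change at index 2: 21 -> 28
Index 2 was NOT the min. New min = min(-14, 28). No rescan of other elements needed.
Needs rescan: no

Answer: no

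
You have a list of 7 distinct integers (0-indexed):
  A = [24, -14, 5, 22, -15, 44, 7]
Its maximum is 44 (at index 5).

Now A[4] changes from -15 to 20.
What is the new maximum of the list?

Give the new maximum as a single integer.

Answer: 44

Derivation:
Old max = 44 (at index 5)
Change: A[4] -15 -> 20
Changed element was NOT the old max.
  New max = max(old_max, new_val) = max(44, 20) = 44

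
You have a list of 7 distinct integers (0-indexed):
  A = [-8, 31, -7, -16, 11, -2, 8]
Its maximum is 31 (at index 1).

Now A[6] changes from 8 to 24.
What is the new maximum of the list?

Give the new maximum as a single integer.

Old max = 31 (at index 1)
Change: A[6] 8 -> 24
Changed element was NOT the old max.
  New max = max(old_max, new_val) = max(31, 24) = 31

Answer: 31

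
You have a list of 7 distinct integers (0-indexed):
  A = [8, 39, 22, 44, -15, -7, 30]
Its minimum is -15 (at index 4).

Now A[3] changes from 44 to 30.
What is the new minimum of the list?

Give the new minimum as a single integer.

Old min = -15 (at index 4)
Change: A[3] 44 -> 30
Changed element was NOT the old min.
  New min = min(old_min, new_val) = min(-15, 30) = -15

Answer: -15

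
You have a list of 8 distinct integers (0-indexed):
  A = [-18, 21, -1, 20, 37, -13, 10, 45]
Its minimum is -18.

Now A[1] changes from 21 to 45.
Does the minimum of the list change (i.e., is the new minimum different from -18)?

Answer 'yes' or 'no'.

Answer: no

Derivation:
Old min = -18
Change: A[1] 21 -> 45
Changed element was NOT the min; min changes only if 45 < -18.
New min = -18; changed? no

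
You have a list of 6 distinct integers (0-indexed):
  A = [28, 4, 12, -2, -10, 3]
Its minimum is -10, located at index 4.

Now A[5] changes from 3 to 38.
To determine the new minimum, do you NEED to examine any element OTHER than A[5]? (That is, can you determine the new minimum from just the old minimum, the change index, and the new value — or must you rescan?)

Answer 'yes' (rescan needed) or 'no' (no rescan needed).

Answer: no

Derivation:
Old min = -10 at index 4
Change at index 5: 3 -> 38
Index 5 was NOT the min. New min = min(-10, 38). No rescan of other elements needed.
Needs rescan: no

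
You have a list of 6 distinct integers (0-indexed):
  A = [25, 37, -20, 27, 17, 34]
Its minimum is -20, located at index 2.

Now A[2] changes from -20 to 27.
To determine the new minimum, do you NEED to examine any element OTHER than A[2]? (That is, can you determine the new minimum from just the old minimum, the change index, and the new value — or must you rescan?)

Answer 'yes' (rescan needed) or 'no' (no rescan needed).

Answer: yes

Derivation:
Old min = -20 at index 2
Change at index 2: -20 -> 27
Index 2 WAS the min and new value 27 > old min -20. Must rescan other elements to find the new min.
Needs rescan: yes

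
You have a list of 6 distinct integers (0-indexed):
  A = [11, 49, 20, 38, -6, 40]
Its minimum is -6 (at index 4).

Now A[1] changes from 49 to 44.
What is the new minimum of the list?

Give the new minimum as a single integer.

Answer: -6

Derivation:
Old min = -6 (at index 4)
Change: A[1] 49 -> 44
Changed element was NOT the old min.
  New min = min(old_min, new_val) = min(-6, 44) = -6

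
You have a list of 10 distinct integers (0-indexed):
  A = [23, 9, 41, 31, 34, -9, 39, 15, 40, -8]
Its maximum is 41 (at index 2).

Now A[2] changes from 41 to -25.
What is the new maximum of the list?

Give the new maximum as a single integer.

Old max = 41 (at index 2)
Change: A[2] 41 -> -25
Changed element WAS the max -> may need rescan.
  Max of remaining elements: 40
  New max = max(-25, 40) = 40

Answer: 40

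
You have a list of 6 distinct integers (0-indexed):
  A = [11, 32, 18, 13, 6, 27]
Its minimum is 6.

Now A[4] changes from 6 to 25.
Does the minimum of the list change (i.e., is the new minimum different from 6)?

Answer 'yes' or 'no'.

Old min = 6
Change: A[4] 6 -> 25
Changed element was the min; new min must be rechecked.
New min = 11; changed? yes

Answer: yes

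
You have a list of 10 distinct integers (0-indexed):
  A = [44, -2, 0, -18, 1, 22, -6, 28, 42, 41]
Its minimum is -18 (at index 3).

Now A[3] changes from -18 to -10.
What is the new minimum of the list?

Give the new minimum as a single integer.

Old min = -18 (at index 3)
Change: A[3] -18 -> -10
Changed element WAS the min. Need to check: is -10 still <= all others?
  Min of remaining elements: -6
  New min = min(-10, -6) = -10

Answer: -10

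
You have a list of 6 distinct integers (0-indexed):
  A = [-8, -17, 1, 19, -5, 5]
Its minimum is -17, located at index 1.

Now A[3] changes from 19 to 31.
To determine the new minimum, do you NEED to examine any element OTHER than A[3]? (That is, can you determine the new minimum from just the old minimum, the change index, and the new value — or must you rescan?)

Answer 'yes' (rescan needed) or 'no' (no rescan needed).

Old min = -17 at index 1
Change at index 3: 19 -> 31
Index 3 was NOT the min. New min = min(-17, 31). No rescan of other elements needed.
Needs rescan: no

Answer: no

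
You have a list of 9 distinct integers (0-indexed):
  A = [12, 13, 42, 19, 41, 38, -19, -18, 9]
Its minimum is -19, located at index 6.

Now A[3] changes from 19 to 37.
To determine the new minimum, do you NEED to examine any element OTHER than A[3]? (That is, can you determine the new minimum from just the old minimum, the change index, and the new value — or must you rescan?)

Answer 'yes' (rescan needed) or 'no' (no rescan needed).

Old min = -19 at index 6
Change at index 3: 19 -> 37
Index 3 was NOT the min. New min = min(-19, 37). No rescan of other elements needed.
Needs rescan: no

Answer: no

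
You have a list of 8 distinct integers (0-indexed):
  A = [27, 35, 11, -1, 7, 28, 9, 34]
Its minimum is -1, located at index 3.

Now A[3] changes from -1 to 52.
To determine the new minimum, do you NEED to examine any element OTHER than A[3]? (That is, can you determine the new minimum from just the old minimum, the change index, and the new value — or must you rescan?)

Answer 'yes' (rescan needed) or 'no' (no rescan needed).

Answer: yes

Derivation:
Old min = -1 at index 3
Change at index 3: -1 -> 52
Index 3 WAS the min and new value 52 > old min -1. Must rescan other elements to find the new min.
Needs rescan: yes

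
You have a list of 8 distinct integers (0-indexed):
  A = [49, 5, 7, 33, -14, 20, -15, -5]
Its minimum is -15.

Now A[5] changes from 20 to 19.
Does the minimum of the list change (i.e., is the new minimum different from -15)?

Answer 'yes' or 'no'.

Old min = -15
Change: A[5] 20 -> 19
Changed element was NOT the min; min changes only if 19 < -15.
New min = -15; changed? no

Answer: no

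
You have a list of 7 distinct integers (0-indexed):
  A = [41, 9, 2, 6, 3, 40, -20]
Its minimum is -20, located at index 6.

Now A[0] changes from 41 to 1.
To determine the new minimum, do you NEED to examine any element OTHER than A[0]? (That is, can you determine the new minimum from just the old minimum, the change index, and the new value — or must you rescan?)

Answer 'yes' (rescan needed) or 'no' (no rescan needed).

Answer: no

Derivation:
Old min = -20 at index 6
Change at index 0: 41 -> 1
Index 0 was NOT the min. New min = min(-20, 1). No rescan of other elements needed.
Needs rescan: no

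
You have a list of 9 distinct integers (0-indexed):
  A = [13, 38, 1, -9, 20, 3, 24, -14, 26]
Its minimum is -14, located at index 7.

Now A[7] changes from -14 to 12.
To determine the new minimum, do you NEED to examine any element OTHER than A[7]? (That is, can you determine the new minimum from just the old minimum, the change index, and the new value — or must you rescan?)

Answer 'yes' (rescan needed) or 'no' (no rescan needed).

Old min = -14 at index 7
Change at index 7: -14 -> 12
Index 7 WAS the min and new value 12 > old min -14. Must rescan other elements to find the new min.
Needs rescan: yes

Answer: yes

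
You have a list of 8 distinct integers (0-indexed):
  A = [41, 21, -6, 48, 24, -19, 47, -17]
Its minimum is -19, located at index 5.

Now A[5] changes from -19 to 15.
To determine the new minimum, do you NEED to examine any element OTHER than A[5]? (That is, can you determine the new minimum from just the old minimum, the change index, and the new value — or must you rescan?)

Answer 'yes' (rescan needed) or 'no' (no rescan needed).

Old min = -19 at index 5
Change at index 5: -19 -> 15
Index 5 WAS the min and new value 15 > old min -19. Must rescan other elements to find the new min.
Needs rescan: yes

Answer: yes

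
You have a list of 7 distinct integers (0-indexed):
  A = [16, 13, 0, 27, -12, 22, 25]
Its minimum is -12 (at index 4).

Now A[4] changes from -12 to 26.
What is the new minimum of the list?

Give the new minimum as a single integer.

Answer: 0

Derivation:
Old min = -12 (at index 4)
Change: A[4] -12 -> 26
Changed element WAS the min. Need to check: is 26 still <= all others?
  Min of remaining elements: 0
  New min = min(26, 0) = 0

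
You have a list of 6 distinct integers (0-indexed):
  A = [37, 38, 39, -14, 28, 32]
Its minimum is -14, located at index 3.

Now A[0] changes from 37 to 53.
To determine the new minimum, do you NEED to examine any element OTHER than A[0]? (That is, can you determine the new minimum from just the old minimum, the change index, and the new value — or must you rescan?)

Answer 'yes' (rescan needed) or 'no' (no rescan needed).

Old min = -14 at index 3
Change at index 0: 37 -> 53
Index 0 was NOT the min. New min = min(-14, 53). No rescan of other elements needed.
Needs rescan: no

Answer: no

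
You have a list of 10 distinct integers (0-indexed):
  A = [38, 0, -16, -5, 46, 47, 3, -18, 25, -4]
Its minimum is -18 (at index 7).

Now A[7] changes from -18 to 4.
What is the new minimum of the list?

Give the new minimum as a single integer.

Old min = -18 (at index 7)
Change: A[7] -18 -> 4
Changed element WAS the min. Need to check: is 4 still <= all others?
  Min of remaining elements: -16
  New min = min(4, -16) = -16

Answer: -16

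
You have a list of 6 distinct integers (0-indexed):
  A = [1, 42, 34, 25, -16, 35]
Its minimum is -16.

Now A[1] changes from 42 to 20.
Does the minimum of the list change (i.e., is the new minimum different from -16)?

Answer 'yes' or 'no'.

Answer: no

Derivation:
Old min = -16
Change: A[1] 42 -> 20
Changed element was NOT the min; min changes only if 20 < -16.
New min = -16; changed? no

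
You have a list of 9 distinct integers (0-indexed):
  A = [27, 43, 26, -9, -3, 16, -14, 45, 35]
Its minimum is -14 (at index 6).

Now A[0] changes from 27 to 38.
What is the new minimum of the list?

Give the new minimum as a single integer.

Answer: -14

Derivation:
Old min = -14 (at index 6)
Change: A[0] 27 -> 38
Changed element was NOT the old min.
  New min = min(old_min, new_val) = min(-14, 38) = -14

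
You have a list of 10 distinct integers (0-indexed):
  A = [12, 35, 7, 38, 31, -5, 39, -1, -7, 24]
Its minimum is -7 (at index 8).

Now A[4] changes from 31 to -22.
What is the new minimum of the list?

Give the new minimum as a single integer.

Old min = -7 (at index 8)
Change: A[4] 31 -> -22
Changed element was NOT the old min.
  New min = min(old_min, new_val) = min(-7, -22) = -22

Answer: -22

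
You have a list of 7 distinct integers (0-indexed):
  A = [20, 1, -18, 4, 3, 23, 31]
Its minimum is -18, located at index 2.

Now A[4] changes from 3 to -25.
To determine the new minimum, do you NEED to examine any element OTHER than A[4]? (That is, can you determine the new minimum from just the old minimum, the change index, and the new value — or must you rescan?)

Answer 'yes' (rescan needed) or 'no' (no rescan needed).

Answer: no

Derivation:
Old min = -18 at index 2
Change at index 4: 3 -> -25
Index 4 was NOT the min. New min = min(-18, -25). No rescan of other elements needed.
Needs rescan: no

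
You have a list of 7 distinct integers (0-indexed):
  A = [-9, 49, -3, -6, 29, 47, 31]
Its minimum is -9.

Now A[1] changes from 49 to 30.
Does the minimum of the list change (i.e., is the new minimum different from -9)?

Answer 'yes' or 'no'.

Old min = -9
Change: A[1] 49 -> 30
Changed element was NOT the min; min changes only if 30 < -9.
New min = -9; changed? no

Answer: no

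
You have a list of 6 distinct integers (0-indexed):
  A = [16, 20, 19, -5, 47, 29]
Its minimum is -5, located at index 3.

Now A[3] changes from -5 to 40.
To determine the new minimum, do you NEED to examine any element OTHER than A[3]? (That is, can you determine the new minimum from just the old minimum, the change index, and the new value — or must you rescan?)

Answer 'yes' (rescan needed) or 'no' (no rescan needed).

Answer: yes

Derivation:
Old min = -5 at index 3
Change at index 3: -5 -> 40
Index 3 WAS the min and new value 40 > old min -5. Must rescan other elements to find the new min.
Needs rescan: yes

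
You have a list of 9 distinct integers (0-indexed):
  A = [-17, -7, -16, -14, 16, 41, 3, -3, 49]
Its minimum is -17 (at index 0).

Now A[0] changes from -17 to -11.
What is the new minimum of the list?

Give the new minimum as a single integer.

Answer: -16

Derivation:
Old min = -17 (at index 0)
Change: A[0] -17 -> -11
Changed element WAS the min. Need to check: is -11 still <= all others?
  Min of remaining elements: -16
  New min = min(-11, -16) = -16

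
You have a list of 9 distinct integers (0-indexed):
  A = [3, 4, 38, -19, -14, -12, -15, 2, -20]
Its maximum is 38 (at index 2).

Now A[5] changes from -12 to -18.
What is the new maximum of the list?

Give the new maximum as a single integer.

Answer: 38

Derivation:
Old max = 38 (at index 2)
Change: A[5] -12 -> -18
Changed element was NOT the old max.
  New max = max(old_max, new_val) = max(38, -18) = 38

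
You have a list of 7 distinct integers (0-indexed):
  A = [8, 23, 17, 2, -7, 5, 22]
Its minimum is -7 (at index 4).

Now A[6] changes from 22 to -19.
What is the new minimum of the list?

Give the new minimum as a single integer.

Answer: -19

Derivation:
Old min = -7 (at index 4)
Change: A[6] 22 -> -19
Changed element was NOT the old min.
  New min = min(old_min, new_val) = min(-7, -19) = -19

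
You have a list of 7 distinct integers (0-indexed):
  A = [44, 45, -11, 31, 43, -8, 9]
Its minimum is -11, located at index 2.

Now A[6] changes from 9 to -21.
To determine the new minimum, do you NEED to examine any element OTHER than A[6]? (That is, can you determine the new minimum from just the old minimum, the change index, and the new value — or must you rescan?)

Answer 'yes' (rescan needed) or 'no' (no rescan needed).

Old min = -11 at index 2
Change at index 6: 9 -> -21
Index 6 was NOT the min. New min = min(-11, -21). No rescan of other elements needed.
Needs rescan: no

Answer: no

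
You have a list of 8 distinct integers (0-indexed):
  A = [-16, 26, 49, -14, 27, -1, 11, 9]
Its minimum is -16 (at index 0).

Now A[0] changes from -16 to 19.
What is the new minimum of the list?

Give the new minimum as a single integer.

Old min = -16 (at index 0)
Change: A[0] -16 -> 19
Changed element WAS the min. Need to check: is 19 still <= all others?
  Min of remaining elements: -14
  New min = min(19, -14) = -14

Answer: -14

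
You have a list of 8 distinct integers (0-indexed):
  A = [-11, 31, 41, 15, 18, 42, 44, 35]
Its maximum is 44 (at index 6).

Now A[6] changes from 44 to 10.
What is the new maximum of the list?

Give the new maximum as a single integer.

Old max = 44 (at index 6)
Change: A[6] 44 -> 10
Changed element WAS the max -> may need rescan.
  Max of remaining elements: 42
  New max = max(10, 42) = 42

Answer: 42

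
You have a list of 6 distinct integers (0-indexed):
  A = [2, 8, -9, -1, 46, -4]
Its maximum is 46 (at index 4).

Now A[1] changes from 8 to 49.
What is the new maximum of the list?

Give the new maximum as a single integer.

Answer: 49

Derivation:
Old max = 46 (at index 4)
Change: A[1] 8 -> 49
Changed element was NOT the old max.
  New max = max(old_max, new_val) = max(46, 49) = 49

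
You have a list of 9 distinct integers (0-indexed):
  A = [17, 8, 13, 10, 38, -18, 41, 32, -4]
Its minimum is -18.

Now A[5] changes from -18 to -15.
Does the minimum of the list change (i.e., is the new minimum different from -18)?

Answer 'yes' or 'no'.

Answer: yes

Derivation:
Old min = -18
Change: A[5] -18 -> -15
Changed element was the min; new min must be rechecked.
New min = -15; changed? yes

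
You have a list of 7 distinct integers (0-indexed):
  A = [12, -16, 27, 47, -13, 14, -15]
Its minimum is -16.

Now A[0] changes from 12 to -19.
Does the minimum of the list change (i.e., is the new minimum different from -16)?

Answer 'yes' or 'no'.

Old min = -16
Change: A[0] 12 -> -19
Changed element was NOT the min; min changes only if -19 < -16.
New min = -19; changed? yes

Answer: yes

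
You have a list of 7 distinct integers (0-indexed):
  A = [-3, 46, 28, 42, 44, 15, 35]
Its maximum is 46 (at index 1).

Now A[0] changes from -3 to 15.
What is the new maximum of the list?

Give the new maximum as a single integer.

Answer: 46

Derivation:
Old max = 46 (at index 1)
Change: A[0] -3 -> 15
Changed element was NOT the old max.
  New max = max(old_max, new_val) = max(46, 15) = 46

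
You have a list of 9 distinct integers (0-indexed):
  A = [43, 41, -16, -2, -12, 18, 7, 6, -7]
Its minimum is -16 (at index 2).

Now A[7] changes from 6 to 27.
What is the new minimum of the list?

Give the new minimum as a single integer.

Old min = -16 (at index 2)
Change: A[7] 6 -> 27
Changed element was NOT the old min.
  New min = min(old_min, new_val) = min(-16, 27) = -16

Answer: -16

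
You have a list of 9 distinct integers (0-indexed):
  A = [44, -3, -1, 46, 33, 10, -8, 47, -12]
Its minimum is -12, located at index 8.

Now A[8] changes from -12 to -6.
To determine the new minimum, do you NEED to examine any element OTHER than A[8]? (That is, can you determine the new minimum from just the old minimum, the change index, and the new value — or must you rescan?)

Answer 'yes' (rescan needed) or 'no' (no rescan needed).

Answer: yes

Derivation:
Old min = -12 at index 8
Change at index 8: -12 -> -6
Index 8 WAS the min and new value -6 > old min -12. Must rescan other elements to find the new min.
Needs rescan: yes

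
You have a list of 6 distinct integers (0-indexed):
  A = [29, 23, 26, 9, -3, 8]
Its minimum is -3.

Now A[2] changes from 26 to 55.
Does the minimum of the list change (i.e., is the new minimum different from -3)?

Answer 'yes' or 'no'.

Answer: no

Derivation:
Old min = -3
Change: A[2] 26 -> 55
Changed element was NOT the min; min changes only if 55 < -3.
New min = -3; changed? no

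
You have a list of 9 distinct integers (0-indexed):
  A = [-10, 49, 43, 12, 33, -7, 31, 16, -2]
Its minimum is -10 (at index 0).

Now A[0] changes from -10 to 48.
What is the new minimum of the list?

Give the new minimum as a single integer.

Answer: -7

Derivation:
Old min = -10 (at index 0)
Change: A[0] -10 -> 48
Changed element WAS the min. Need to check: is 48 still <= all others?
  Min of remaining elements: -7
  New min = min(48, -7) = -7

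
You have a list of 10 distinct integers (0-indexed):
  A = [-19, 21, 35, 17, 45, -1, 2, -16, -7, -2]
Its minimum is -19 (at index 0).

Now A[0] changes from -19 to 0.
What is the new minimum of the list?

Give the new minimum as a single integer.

Answer: -16

Derivation:
Old min = -19 (at index 0)
Change: A[0] -19 -> 0
Changed element WAS the min. Need to check: is 0 still <= all others?
  Min of remaining elements: -16
  New min = min(0, -16) = -16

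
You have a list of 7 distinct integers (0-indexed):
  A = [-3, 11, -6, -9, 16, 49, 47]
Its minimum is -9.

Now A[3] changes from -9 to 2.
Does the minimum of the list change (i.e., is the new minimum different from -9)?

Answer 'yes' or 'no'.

Answer: yes

Derivation:
Old min = -9
Change: A[3] -9 -> 2
Changed element was the min; new min must be rechecked.
New min = -6; changed? yes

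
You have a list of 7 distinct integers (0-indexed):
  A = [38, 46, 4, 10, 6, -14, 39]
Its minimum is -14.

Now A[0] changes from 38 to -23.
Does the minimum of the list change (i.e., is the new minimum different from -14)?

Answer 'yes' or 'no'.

Answer: yes

Derivation:
Old min = -14
Change: A[0] 38 -> -23
Changed element was NOT the min; min changes only if -23 < -14.
New min = -23; changed? yes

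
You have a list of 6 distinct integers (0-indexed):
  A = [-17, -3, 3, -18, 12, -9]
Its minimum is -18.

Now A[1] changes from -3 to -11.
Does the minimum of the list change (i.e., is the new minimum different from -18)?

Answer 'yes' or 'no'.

Old min = -18
Change: A[1] -3 -> -11
Changed element was NOT the min; min changes only if -11 < -18.
New min = -18; changed? no

Answer: no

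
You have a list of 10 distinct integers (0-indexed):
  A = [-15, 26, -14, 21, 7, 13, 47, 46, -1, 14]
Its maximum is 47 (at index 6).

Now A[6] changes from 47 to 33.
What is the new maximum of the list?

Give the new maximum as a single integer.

Old max = 47 (at index 6)
Change: A[6] 47 -> 33
Changed element WAS the max -> may need rescan.
  Max of remaining elements: 46
  New max = max(33, 46) = 46

Answer: 46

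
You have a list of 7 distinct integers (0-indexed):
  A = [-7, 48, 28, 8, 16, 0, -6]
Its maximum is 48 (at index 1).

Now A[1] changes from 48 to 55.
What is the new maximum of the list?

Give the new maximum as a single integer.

Answer: 55

Derivation:
Old max = 48 (at index 1)
Change: A[1] 48 -> 55
Changed element WAS the max -> may need rescan.
  Max of remaining elements: 28
  New max = max(55, 28) = 55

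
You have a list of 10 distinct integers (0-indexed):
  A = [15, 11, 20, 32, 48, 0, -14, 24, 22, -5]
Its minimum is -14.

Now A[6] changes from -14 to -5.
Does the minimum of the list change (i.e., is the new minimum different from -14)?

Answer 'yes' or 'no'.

Old min = -14
Change: A[6] -14 -> -5
Changed element was the min; new min must be rechecked.
New min = -5; changed? yes

Answer: yes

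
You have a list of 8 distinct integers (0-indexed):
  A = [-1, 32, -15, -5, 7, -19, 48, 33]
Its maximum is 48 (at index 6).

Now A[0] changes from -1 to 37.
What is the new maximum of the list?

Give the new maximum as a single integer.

Old max = 48 (at index 6)
Change: A[0] -1 -> 37
Changed element was NOT the old max.
  New max = max(old_max, new_val) = max(48, 37) = 48

Answer: 48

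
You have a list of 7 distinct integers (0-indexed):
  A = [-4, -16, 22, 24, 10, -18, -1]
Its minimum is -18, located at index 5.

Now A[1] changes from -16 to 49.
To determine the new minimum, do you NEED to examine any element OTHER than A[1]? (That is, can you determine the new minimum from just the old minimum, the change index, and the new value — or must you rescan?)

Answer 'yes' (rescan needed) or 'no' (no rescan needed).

Old min = -18 at index 5
Change at index 1: -16 -> 49
Index 1 was NOT the min. New min = min(-18, 49). No rescan of other elements needed.
Needs rescan: no

Answer: no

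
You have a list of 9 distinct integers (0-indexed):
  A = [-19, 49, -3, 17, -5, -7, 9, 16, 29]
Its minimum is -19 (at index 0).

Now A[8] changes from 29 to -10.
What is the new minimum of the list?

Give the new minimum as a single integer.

Answer: -19

Derivation:
Old min = -19 (at index 0)
Change: A[8] 29 -> -10
Changed element was NOT the old min.
  New min = min(old_min, new_val) = min(-19, -10) = -19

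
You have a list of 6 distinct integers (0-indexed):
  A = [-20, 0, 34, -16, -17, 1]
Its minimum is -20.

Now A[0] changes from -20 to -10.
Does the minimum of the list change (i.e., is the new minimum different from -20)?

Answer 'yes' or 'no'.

Answer: yes

Derivation:
Old min = -20
Change: A[0] -20 -> -10
Changed element was the min; new min must be rechecked.
New min = -17; changed? yes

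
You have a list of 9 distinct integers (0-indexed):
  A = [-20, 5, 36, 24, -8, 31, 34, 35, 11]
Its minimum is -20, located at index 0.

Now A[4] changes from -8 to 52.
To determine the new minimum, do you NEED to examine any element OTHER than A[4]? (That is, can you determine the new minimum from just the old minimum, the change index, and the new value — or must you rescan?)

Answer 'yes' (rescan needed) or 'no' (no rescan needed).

Answer: no

Derivation:
Old min = -20 at index 0
Change at index 4: -8 -> 52
Index 4 was NOT the min. New min = min(-20, 52). No rescan of other elements needed.
Needs rescan: no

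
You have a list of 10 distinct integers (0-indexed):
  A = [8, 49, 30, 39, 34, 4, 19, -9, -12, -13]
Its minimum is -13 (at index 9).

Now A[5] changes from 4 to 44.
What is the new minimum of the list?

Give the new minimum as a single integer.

Old min = -13 (at index 9)
Change: A[5] 4 -> 44
Changed element was NOT the old min.
  New min = min(old_min, new_val) = min(-13, 44) = -13

Answer: -13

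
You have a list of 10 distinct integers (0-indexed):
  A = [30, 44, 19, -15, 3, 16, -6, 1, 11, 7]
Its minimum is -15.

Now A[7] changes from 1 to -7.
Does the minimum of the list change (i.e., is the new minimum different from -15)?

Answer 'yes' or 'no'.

Old min = -15
Change: A[7] 1 -> -7
Changed element was NOT the min; min changes only if -7 < -15.
New min = -15; changed? no

Answer: no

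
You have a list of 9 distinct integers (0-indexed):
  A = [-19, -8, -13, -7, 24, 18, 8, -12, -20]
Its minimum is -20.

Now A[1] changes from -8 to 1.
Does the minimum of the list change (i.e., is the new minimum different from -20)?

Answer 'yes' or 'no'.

Old min = -20
Change: A[1] -8 -> 1
Changed element was NOT the min; min changes only if 1 < -20.
New min = -20; changed? no

Answer: no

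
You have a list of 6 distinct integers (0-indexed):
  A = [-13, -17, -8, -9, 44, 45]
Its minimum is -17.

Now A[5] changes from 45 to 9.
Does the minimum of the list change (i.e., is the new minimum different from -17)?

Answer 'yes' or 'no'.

Old min = -17
Change: A[5] 45 -> 9
Changed element was NOT the min; min changes only if 9 < -17.
New min = -17; changed? no

Answer: no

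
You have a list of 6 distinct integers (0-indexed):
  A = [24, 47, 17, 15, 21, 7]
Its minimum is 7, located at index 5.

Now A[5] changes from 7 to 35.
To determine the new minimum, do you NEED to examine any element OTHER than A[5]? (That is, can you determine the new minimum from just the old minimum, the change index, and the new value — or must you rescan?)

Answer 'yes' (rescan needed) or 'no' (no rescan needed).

Answer: yes

Derivation:
Old min = 7 at index 5
Change at index 5: 7 -> 35
Index 5 WAS the min and new value 35 > old min 7. Must rescan other elements to find the new min.
Needs rescan: yes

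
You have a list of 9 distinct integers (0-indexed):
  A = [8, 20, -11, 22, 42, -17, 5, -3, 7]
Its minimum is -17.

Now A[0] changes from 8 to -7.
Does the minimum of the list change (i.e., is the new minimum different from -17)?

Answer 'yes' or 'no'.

Old min = -17
Change: A[0] 8 -> -7
Changed element was NOT the min; min changes only if -7 < -17.
New min = -17; changed? no

Answer: no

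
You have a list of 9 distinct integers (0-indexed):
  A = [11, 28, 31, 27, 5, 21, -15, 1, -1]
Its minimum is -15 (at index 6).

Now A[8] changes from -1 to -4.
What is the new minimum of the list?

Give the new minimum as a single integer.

Old min = -15 (at index 6)
Change: A[8] -1 -> -4
Changed element was NOT the old min.
  New min = min(old_min, new_val) = min(-15, -4) = -15

Answer: -15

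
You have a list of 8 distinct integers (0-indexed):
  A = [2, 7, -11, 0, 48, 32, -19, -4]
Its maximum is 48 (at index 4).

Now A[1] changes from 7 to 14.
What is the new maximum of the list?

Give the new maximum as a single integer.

Old max = 48 (at index 4)
Change: A[1] 7 -> 14
Changed element was NOT the old max.
  New max = max(old_max, new_val) = max(48, 14) = 48

Answer: 48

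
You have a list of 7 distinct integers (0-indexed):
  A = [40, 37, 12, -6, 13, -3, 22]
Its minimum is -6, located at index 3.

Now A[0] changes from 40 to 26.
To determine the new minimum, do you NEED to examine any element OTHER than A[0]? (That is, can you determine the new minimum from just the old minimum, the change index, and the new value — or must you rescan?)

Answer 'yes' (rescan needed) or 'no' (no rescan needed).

Old min = -6 at index 3
Change at index 0: 40 -> 26
Index 0 was NOT the min. New min = min(-6, 26). No rescan of other elements needed.
Needs rescan: no

Answer: no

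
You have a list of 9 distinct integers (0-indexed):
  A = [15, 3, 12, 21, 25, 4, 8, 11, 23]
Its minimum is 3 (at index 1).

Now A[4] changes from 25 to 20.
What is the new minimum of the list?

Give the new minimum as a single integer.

Old min = 3 (at index 1)
Change: A[4] 25 -> 20
Changed element was NOT the old min.
  New min = min(old_min, new_val) = min(3, 20) = 3

Answer: 3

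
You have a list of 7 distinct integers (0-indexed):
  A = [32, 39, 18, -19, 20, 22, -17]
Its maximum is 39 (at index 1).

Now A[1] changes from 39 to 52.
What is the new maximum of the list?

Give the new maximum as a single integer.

Answer: 52

Derivation:
Old max = 39 (at index 1)
Change: A[1] 39 -> 52
Changed element WAS the max -> may need rescan.
  Max of remaining elements: 32
  New max = max(52, 32) = 52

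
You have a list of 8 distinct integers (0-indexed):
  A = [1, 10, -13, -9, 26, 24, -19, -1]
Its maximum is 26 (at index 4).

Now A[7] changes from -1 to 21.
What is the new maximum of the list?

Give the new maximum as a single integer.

Answer: 26

Derivation:
Old max = 26 (at index 4)
Change: A[7] -1 -> 21
Changed element was NOT the old max.
  New max = max(old_max, new_val) = max(26, 21) = 26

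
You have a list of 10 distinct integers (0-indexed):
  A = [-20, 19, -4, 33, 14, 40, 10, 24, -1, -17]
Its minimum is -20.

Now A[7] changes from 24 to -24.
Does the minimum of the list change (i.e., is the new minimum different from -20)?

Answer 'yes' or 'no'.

Answer: yes

Derivation:
Old min = -20
Change: A[7] 24 -> -24
Changed element was NOT the min; min changes only if -24 < -20.
New min = -24; changed? yes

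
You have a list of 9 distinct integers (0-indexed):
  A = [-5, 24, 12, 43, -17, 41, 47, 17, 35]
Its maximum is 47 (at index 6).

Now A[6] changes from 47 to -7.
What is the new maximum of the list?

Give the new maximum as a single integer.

Answer: 43

Derivation:
Old max = 47 (at index 6)
Change: A[6] 47 -> -7
Changed element WAS the max -> may need rescan.
  Max of remaining elements: 43
  New max = max(-7, 43) = 43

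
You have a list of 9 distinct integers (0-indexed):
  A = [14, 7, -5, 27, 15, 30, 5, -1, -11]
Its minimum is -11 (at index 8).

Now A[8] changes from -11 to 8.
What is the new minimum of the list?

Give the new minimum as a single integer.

Answer: -5

Derivation:
Old min = -11 (at index 8)
Change: A[8] -11 -> 8
Changed element WAS the min. Need to check: is 8 still <= all others?
  Min of remaining elements: -5
  New min = min(8, -5) = -5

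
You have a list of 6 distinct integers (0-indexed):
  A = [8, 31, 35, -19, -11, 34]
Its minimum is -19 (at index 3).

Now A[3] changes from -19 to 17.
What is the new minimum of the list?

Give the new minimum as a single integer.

Answer: -11

Derivation:
Old min = -19 (at index 3)
Change: A[3] -19 -> 17
Changed element WAS the min. Need to check: is 17 still <= all others?
  Min of remaining elements: -11
  New min = min(17, -11) = -11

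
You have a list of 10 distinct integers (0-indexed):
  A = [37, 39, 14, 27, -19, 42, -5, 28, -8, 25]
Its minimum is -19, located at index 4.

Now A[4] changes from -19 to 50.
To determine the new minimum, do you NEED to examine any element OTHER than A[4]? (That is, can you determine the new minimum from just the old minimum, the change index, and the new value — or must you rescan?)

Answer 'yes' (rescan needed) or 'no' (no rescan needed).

Answer: yes

Derivation:
Old min = -19 at index 4
Change at index 4: -19 -> 50
Index 4 WAS the min and new value 50 > old min -19. Must rescan other elements to find the new min.
Needs rescan: yes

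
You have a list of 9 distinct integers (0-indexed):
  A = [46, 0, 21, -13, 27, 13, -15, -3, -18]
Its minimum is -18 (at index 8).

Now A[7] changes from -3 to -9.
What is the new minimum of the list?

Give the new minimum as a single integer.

Old min = -18 (at index 8)
Change: A[7] -3 -> -9
Changed element was NOT the old min.
  New min = min(old_min, new_val) = min(-18, -9) = -18

Answer: -18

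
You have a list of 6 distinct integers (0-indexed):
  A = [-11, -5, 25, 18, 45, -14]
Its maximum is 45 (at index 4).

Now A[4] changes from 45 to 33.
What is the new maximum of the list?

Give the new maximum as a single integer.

Answer: 33

Derivation:
Old max = 45 (at index 4)
Change: A[4] 45 -> 33
Changed element WAS the max -> may need rescan.
  Max of remaining elements: 25
  New max = max(33, 25) = 33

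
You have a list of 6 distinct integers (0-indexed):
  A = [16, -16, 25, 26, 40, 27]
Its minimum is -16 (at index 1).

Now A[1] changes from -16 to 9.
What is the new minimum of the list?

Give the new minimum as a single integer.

Answer: 9

Derivation:
Old min = -16 (at index 1)
Change: A[1] -16 -> 9
Changed element WAS the min. Need to check: is 9 still <= all others?
  Min of remaining elements: 16
  New min = min(9, 16) = 9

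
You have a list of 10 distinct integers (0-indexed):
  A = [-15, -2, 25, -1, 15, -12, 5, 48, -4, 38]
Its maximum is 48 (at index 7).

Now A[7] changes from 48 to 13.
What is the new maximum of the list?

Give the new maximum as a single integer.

Answer: 38

Derivation:
Old max = 48 (at index 7)
Change: A[7] 48 -> 13
Changed element WAS the max -> may need rescan.
  Max of remaining elements: 38
  New max = max(13, 38) = 38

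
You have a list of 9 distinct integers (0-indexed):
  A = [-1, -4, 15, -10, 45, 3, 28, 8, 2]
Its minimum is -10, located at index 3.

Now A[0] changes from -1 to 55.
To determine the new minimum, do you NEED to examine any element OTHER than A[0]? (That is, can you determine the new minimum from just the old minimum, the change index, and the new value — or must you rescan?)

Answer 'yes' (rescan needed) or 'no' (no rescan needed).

Old min = -10 at index 3
Change at index 0: -1 -> 55
Index 0 was NOT the min. New min = min(-10, 55). No rescan of other elements needed.
Needs rescan: no

Answer: no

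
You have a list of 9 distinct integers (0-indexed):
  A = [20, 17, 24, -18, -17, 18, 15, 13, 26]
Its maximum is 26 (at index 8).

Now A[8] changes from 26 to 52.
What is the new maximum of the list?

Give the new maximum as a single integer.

Answer: 52

Derivation:
Old max = 26 (at index 8)
Change: A[8] 26 -> 52
Changed element WAS the max -> may need rescan.
  Max of remaining elements: 24
  New max = max(52, 24) = 52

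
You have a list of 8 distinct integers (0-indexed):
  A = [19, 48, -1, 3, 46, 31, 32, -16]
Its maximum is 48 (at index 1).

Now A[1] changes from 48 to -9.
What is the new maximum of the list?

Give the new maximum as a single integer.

Old max = 48 (at index 1)
Change: A[1] 48 -> -9
Changed element WAS the max -> may need rescan.
  Max of remaining elements: 46
  New max = max(-9, 46) = 46

Answer: 46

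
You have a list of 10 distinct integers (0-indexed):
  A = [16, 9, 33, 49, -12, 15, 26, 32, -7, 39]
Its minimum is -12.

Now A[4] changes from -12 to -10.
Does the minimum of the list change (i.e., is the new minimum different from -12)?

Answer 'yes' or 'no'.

Answer: yes

Derivation:
Old min = -12
Change: A[4] -12 -> -10
Changed element was the min; new min must be rechecked.
New min = -10; changed? yes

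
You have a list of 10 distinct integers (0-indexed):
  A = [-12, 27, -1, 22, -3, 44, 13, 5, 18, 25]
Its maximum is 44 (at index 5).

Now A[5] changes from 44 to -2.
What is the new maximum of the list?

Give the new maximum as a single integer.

Old max = 44 (at index 5)
Change: A[5] 44 -> -2
Changed element WAS the max -> may need rescan.
  Max of remaining elements: 27
  New max = max(-2, 27) = 27

Answer: 27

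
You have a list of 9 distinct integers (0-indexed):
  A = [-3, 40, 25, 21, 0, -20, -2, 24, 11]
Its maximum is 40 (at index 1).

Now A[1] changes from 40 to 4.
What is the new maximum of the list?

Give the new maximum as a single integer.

Old max = 40 (at index 1)
Change: A[1] 40 -> 4
Changed element WAS the max -> may need rescan.
  Max of remaining elements: 25
  New max = max(4, 25) = 25

Answer: 25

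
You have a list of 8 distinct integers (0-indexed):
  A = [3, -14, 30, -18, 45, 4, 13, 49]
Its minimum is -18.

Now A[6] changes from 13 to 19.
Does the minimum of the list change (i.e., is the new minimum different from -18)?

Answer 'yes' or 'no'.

Old min = -18
Change: A[6] 13 -> 19
Changed element was NOT the min; min changes only if 19 < -18.
New min = -18; changed? no

Answer: no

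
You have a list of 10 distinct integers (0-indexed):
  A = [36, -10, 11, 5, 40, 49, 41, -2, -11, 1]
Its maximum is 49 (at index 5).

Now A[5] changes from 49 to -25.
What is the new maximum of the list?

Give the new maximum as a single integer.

Old max = 49 (at index 5)
Change: A[5] 49 -> -25
Changed element WAS the max -> may need rescan.
  Max of remaining elements: 41
  New max = max(-25, 41) = 41

Answer: 41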